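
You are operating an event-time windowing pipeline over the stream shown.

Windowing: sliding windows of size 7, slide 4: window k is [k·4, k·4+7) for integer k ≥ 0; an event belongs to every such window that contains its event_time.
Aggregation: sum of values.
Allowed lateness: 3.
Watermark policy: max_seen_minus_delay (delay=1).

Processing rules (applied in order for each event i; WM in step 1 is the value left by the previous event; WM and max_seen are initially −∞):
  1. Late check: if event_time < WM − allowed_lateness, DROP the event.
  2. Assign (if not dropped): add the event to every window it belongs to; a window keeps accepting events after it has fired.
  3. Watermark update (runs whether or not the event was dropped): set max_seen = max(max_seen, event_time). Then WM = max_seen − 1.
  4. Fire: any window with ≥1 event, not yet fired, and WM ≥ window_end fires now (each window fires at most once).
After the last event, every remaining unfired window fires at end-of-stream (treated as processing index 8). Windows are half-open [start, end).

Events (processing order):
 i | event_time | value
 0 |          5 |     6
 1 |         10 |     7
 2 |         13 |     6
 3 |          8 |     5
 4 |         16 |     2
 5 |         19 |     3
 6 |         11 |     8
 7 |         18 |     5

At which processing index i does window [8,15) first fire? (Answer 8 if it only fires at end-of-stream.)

4

i=0 t=5 v=6: → [4,11),[0,7); WM=4
i=1 t=10 v=7: → [8,15),[4,11); WM=9; [0,7) fires=6
i=2 t=13 v=6: → [12,19),[8,15); WM=12; [4,11) fires=13
i=3 t=8 v=5: DROP (t<12-3); WM=12
i=4 t=16 v=2: → [16,23),[12,19); WM=15; [8,15) fires=13
i=5 t=19 v=3: → [16,23); WM=18
i=6 t=11 v=8: DROP (t<18-3); WM=18
i=7 t=18 v=5: → [16,23),[12,19); WM=18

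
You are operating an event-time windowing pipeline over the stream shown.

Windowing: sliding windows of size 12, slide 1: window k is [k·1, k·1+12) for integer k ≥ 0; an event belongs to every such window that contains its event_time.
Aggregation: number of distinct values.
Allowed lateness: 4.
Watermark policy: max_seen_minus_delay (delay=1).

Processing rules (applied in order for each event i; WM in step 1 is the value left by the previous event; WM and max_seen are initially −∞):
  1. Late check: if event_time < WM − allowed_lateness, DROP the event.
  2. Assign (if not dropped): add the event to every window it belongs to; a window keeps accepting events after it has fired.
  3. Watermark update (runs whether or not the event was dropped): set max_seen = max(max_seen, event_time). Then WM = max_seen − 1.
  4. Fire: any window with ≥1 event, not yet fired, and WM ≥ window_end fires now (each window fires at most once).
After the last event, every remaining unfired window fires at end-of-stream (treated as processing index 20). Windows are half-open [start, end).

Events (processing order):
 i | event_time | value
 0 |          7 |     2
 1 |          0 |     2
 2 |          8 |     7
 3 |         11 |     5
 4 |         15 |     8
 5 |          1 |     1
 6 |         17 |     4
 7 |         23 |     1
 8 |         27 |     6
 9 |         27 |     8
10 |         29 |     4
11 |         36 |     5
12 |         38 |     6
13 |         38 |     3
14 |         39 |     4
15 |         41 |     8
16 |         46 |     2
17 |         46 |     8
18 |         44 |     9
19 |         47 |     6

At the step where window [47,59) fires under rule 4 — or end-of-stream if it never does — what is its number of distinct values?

i=0 t=7 v=2: → [7,19),[6,18),[5,17),[4,16),[3,15),[2,14),[1,13),[0,12); WM=6
i=1 t=0 v=2: DROP (t<6-4); WM=6
i=2 t=8 v=7: → [8,20),[7,19),[6,18),[5,17),[4,16),[3,15),[2,14),[1,13),[0,12); WM=7
i=3 t=11 v=5: → [11,23),[10,22),[9,21),[8,20),[7,19),[6,18),[5,17),[4,16),[3,15),[2,14),[1,13),[0,12); WM=10
i=4 t=15 v=8: → [15,27),[14,26),[13,25),[12,24),[11,23),[10,22),[9,21),[8,20),[7,19),[6,18),[5,17),[4,16); WM=14; [0,12) fires=3 [1,13) fires=3 [2,14) fires=3
i=5 t=1 v=1: DROP (t<14-4); WM=14
i=6 t=17 v=4: → [17,29),[16,28),[15,27),[14,26),[13,25),[12,24),[11,23),[10,22),[9,21),[8,20),[7,19),[6,18); WM=16; [3,15) fires=3 [4,16) fires=4
i=7 t=23 v=1: → [23,35),[22,34),[21,33),[20,32),[19,31),[18,30),[17,29),[16,28),[15,27),[14,26),[13,25),[12,24); WM=22; [5,17) fires=4 [6,18) fires=5 [7,19) fires=5 [8,20) fires=4 [9,21) fires=3 [10,22) fires=3
i=8 t=27 v=6: → [27,39),[26,38),[25,37),[24,36),[23,35),[22,34),[21,33),[20,32),[19,31),[18,30),[17,29),[16,28); WM=26; [11,23) fires=3 [12,24) fires=3 [13,25) fires=3 [14,26) fires=3
i=9 t=27 v=8: → [27,39),[26,38),[25,37),[24,36),[23,35),[22,34),[21,33),[20,32),[19,31),[18,30),[17,29),[16,28); WM=26
i=10 t=29 v=4: → [29,41),[28,40),[27,39),[26,38),[25,37),[24,36),[23,35),[22,34),[21,33),[20,32),[19,31),[18,30); WM=28; [15,27) fires=3 [16,28) fires=4
i=11 t=36 v=5: → [36,48),[35,47),[34,46),[33,45),[32,44),[31,43),[30,42),[29,41),[28,40),[27,39),[26,38),[25,37); WM=35; [17,29) fires=4 [18,30) fires=4 [19,31) fires=4 [20,32) fires=4 [21,33) fires=4 [22,34) fires=4 [23,35) fires=4
i=12 t=38 v=6: → [38,50),[37,49),[36,48),[35,47),[34,46),[33,45),[32,44),[31,43),[30,42),[29,41),[28,40),[27,39); WM=37; [24,36) fires=3 [25,37) fires=4
i=13 t=38 v=3: → [38,50),[37,49),[36,48),[35,47),[34,46),[33,45),[32,44),[31,43),[30,42),[29,41),[28,40),[27,39); WM=37
i=14 t=39 v=4: → [39,51),[38,50),[37,49),[36,48),[35,47),[34,46),[33,45),[32,44),[31,43),[30,42),[29,41),[28,40); WM=38; [26,38) fires=4
i=15 t=41 v=8: → [41,53),[40,52),[39,51),[38,50),[37,49),[36,48),[35,47),[34,46),[33,45),[32,44),[31,43),[30,42); WM=40; [27,39) fires=5 [28,40) fires=4
i=16 t=46 v=2: → [46,58),[45,57),[44,56),[43,55),[42,54),[41,53),[40,52),[39,51),[38,50),[37,49),[36,48),[35,47); WM=45; [29,41) fires=4 [30,42) fires=5 [31,43) fires=5 [32,44) fires=5 [33,45) fires=5
i=17 t=46 v=8: → [46,58),[45,57),[44,56),[43,55),[42,54),[41,53),[40,52),[39,51),[38,50),[37,49),[36,48),[35,47); WM=45
i=18 t=44 v=9: → [44,56),[43,55),[42,54),[41,53),[40,52),[39,51),[38,50),[37,49),[36,48),[35,47),[34,46),[33,45); WM=45
i=19 t=47 v=6: → [47,59),[46,58),[45,57),[44,56),[43,55),[42,54),[41,53),[40,52),[39,51),[38,50),[37,49),[36,48); WM=46; [34,46) fires=6

1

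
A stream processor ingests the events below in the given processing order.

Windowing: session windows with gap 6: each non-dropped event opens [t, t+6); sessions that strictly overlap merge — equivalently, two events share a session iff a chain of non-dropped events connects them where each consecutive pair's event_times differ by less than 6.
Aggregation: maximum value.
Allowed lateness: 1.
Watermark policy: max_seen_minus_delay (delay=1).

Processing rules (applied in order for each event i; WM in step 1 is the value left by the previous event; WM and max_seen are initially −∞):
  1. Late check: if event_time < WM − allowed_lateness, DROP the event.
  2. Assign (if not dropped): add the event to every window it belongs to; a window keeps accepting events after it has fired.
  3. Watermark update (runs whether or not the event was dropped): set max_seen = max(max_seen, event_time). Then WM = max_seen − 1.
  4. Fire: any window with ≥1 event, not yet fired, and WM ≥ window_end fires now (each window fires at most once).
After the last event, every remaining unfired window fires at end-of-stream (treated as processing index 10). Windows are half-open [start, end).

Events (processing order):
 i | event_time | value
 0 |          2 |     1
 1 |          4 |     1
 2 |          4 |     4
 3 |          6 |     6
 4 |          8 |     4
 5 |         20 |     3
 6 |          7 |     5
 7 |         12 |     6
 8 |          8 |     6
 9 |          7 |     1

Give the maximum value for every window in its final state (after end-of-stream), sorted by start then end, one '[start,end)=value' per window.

[2,14)=6 [20,26)=3

i=0 t=2 v=1: → [2,8); WM=1
i=1 t=4 v=1: → [2,10); WM=3
i=2 t=4 v=4: → [2,10); WM=3
i=3 t=6 v=6: → [2,12); WM=5
i=4 t=8 v=4: → [2,14); WM=7
i=5 t=20 v=3: → [20,26); WM=19
i=6 t=7 v=5: DROP (t<19-1); WM=19
i=7 t=12 v=6: DROP (t<19-1); WM=19
i=8 t=8 v=6: DROP (t<19-1); WM=19
i=9 t=7 v=1: DROP (t<19-1); WM=19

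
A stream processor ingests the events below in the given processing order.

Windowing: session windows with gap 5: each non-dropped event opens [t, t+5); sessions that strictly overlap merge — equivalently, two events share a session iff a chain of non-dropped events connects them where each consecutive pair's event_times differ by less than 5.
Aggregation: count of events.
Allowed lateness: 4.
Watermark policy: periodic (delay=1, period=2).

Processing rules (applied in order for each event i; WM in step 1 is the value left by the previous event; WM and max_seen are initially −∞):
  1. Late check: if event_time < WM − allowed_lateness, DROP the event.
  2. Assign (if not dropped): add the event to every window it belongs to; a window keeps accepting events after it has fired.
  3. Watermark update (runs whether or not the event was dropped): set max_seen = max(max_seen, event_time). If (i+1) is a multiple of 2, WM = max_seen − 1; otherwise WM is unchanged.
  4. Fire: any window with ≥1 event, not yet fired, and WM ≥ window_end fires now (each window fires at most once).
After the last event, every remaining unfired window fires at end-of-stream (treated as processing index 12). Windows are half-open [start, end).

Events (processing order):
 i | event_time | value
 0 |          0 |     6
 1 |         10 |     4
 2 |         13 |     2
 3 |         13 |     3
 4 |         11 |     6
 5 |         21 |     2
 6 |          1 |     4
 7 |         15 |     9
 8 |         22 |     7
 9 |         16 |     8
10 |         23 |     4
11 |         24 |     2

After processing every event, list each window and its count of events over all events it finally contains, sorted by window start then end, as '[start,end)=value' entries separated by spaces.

[0,5)=1 [10,21)=5 [21,29)=4

i=0 t=0 v=6: → [0,5); WM=−∞
i=1 t=10 v=4: → [10,15); WM=9
i=2 t=13 v=2: → [10,18); WM=9
i=3 t=13 v=3: → [10,18); WM=12
i=4 t=11 v=6: → [10,18); WM=12
i=5 t=21 v=2: → [21,26); WM=20
i=6 t=1 v=4: DROP (t<20-4); WM=20
i=7 t=15 v=9: DROP (t<20-4); WM=20
i=8 t=22 v=7: → [21,27); WM=20
i=9 t=16 v=8: → [10,21); WM=21
i=10 t=23 v=4: → [21,28); WM=21
i=11 t=24 v=2: → [21,29); WM=23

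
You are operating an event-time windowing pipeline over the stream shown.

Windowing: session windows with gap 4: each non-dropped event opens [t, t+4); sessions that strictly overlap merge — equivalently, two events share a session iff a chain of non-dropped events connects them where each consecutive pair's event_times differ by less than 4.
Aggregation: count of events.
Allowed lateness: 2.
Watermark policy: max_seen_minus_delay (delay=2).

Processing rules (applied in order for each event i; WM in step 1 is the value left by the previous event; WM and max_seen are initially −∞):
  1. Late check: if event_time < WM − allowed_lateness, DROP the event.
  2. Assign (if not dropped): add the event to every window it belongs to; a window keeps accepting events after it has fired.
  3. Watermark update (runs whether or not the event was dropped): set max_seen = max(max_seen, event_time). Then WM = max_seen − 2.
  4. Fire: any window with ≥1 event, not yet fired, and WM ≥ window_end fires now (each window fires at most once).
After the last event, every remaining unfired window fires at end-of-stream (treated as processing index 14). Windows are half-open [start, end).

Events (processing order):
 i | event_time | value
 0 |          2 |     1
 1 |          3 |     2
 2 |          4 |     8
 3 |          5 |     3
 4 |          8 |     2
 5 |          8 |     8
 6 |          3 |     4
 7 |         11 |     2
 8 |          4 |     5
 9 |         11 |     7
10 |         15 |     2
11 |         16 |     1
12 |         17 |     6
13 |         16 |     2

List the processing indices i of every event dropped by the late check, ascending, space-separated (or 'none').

i=0 t=2 v=1: → [2,6); WM=0
i=1 t=3 v=2: → [2,7); WM=1
i=2 t=4 v=8: → [2,8); WM=2
i=3 t=5 v=3: → [2,9); WM=3
i=4 t=8 v=2: → [2,12); WM=6
i=5 t=8 v=8: → [2,12); WM=6
i=6 t=3 v=4: DROP (t<6-2); WM=6
i=7 t=11 v=2: → [2,15); WM=9
i=8 t=4 v=5: DROP (t<9-2); WM=9
i=9 t=11 v=7: → [2,15); WM=9
i=10 t=15 v=2: → [15,19); WM=13
i=11 t=16 v=1: → [15,20); WM=14
i=12 t=17 v=6: → [15,21); WM=15
i=13 t=16 v=2: → [15,21); WM=15

6 8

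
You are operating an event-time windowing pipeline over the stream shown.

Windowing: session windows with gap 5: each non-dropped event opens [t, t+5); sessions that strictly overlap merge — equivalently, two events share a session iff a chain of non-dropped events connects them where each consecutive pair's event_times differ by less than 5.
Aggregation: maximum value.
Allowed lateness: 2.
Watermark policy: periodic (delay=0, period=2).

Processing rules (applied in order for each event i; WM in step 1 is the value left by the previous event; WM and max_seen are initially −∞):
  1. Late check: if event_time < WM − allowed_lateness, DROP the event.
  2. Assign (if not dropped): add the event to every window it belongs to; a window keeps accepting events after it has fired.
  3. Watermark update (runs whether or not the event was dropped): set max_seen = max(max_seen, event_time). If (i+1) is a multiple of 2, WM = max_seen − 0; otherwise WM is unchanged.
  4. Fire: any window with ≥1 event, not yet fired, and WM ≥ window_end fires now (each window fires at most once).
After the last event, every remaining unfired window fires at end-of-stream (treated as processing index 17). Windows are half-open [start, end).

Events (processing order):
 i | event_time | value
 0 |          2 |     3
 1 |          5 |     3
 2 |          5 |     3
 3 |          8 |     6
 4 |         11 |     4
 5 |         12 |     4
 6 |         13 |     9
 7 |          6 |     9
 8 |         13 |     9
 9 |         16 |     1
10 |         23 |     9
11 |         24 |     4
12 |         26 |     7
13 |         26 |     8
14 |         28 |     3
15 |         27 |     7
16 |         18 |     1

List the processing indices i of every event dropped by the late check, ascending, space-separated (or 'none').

i=0 t=2 v=3: → [2,7); WM=−∞
i=1 t=5 v=3: → [2,10); WM=5
i=2 t=5 v=3: → [2,10); WM=5
i=3 t=8 v=6: → [2,13); WM=8
i=4 t=11 v=4: → [2,16); WM=8
i=5 t=12 v=4: → [2,17); WM=12
i=6 t=13 v=9: → [2,18); WM=12
i=7 t=6 v=9: DROP (t<12-2); WM=13
i=8 t=13 v=9: → [2,18); WM=13
i=9 t=16 v=1: → [2,21); WM=16
i=10 t=23 v=9: → [23,28); WM=16
i=11 t=24 v=4: → [23,29); WM=24
i=12 t=26 v=7: → [23,31); WM=24
i=13 t=26 v=8: → [23,31); WM=26
i=14 t=28 v=3: → [23,33); WM=26
i=15 t=27 v=7: → [23,33); WM=28
i=16 t=18 v=1: DROP (t<28-2); WM=28

7 16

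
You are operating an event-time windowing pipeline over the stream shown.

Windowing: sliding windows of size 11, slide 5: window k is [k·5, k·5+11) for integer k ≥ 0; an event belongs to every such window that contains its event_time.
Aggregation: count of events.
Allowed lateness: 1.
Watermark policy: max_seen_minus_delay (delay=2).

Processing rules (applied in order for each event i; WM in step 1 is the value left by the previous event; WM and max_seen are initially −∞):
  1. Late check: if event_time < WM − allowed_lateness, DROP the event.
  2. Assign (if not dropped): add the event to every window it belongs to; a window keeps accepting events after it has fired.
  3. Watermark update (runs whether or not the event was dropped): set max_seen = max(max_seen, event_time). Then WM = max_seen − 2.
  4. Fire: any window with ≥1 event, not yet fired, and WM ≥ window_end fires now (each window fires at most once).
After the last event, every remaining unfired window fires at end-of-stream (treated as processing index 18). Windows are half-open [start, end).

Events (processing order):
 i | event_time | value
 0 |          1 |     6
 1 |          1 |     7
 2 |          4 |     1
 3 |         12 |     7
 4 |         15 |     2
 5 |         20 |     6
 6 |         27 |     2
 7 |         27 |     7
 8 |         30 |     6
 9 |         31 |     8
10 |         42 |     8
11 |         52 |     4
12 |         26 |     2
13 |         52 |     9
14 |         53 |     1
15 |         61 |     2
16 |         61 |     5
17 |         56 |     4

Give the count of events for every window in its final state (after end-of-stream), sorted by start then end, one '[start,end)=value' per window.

[0,11)=3 [5,16)=2 [10,21)=3 [15,26)=2 [20,31)=4 [25,36)=4 [30,41)=2 [35,46)=1 [40,51)=1 [45,56)=3 [50,61)=3 [55,66)=2 [60,71)=2

i=0 t=1 v=6: → [0,11); WM=-1
i=1 t=1 v=7: → [0,11); WM=-1
i=2 t=4 v=1: → [0,11); WM=2
i=3 t=12 v=7: → [10,21),[5,16); WM=10
i=4 t=15 v=2: → [15,26),[10,21),[5,16); WM=13; [0,11) fires=3
i=5 t=20 v=6: → [20,31),[15,26),[10,21); WM=18; [5,16) fires=2
i=6 t=27 v=2: → [25,36),[20,31); WM=25; [10,21) fires=3
i=7 t=27 v=7: → [25,36),[20,31); WM=25
i=8 t=30 v=6: → [30,41),[25,36),[20,31); WM=28; [15,26) fires=2
i=9 t=31 v=8: → [30,41),[25,36); WM=29
i=10 t=42 v=8: → [40,51),[35,46); WM=40; [20,31) fires=4 [25,36) fires=4
i=11 t=52 v=4: → [50,61),[45,56); WM=50; [30,41) fires=2 [35,46) fires=1
i=12 t=26 v=2: DROP (t<50-1); WM=50
i=13 t=52 v=9: → [50,61),[45,56); WM=50
i=14 t=53 v=1: → [50,61),[45,56); WM=51; [40,51) fires=1
i=15 t=61 v=2: → [60,71),[55,66); WM=59; [45,56) fires=3
i=16 t=61 v=5: → [60,71),[55,66); WM=59
i=17 t=56 v=4: DROP (t<59-1); WM=59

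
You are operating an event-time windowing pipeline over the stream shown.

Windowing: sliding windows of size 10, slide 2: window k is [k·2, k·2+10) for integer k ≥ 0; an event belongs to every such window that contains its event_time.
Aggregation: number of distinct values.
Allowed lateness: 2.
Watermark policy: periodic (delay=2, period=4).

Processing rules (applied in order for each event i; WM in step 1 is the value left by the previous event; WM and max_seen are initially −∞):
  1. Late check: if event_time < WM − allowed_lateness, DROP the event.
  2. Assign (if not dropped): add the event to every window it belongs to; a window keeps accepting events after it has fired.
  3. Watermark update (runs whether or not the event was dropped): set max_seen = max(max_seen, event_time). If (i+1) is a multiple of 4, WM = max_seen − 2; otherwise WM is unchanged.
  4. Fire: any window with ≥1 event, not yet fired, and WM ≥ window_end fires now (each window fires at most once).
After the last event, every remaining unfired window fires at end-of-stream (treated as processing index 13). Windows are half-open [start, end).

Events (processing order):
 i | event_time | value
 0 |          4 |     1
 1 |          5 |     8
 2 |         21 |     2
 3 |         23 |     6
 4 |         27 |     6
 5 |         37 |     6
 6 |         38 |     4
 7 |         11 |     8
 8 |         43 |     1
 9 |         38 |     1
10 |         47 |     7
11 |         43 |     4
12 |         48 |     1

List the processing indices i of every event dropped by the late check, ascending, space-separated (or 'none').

i=0 t=4 v=1: → [4,14),[2,12),[0,10); WM=−∞
i=1 t=5 v=8: → [4,14),[2,12),[0,10); WM=−∞
i=2 t=21 v=2: → [20,30),[18,28),[16,26),[14,24),[12,22); WM=−∞
i=3 t=23 v=6: → [22,32),[20,30),[18,28),[16,26),[14,24); WM=21; [0,10) fires=2 [2,12) fires=2 [4,14) fires=2
i=4 t=27 v=6: → [26,36),[24,34),[22,32),[20,30),[18,28); WM=21
i=5 t=37 v=6: → [36,46),[34,44),[32,42),[30,40),[28,38); WM=21
i=6 t=38 v=4: → [38,48),[36,46),[34,44),[32,42),[30,40); WM=21
i=7 t=11 v=8: DROP (t<21-2); WM=36; [12,22) fires=1 [14,24) fires=2 [16,26) fires=2 [18,28) fires=2 [20,30) fires=2 [22,32) fires=1 [24,34) fires=1 [26,36) fires=1
i=8 t=43 v=1: → [42,52),[40,50),[38,48),[36,46),[34,44); WM=36
i=9 t=38 v=1: → [38,48),[36,46),[34,44),[32,42),[30,40); WM=36
i=10 t=47 v=7: → [46,56),[44,54),[42,52),[40,50),[38,48); WM=36
i=11 t=43 v=4: → [42,52),[40,50),[38,48),[36,46),[34,44); WM=45; [28,38) fires=1 [30,40) fires=3 [32,42) fires=3 [34,44) fires=3
i=12 t=48 v=1: → [48,58),[46,56),[44,54),[42,52),[40,50); WM=45

7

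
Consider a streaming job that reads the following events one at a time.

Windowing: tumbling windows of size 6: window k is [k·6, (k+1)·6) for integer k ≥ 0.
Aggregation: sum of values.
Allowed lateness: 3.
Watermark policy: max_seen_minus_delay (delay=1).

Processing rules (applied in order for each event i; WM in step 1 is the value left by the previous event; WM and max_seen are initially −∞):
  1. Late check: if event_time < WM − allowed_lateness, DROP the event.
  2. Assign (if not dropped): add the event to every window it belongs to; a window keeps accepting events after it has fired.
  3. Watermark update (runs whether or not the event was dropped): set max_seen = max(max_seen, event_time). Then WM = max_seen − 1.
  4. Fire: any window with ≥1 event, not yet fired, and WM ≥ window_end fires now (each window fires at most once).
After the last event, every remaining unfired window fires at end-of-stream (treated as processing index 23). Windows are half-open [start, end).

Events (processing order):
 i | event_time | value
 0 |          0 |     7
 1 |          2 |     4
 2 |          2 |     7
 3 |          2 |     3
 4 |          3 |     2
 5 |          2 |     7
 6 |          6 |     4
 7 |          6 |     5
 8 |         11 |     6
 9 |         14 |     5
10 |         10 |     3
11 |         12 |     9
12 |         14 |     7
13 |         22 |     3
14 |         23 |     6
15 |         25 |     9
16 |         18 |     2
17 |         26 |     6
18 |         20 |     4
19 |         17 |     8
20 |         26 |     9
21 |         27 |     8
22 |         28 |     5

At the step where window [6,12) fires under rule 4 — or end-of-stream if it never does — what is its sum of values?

15

i=0 t=0 v=7: → [0,6); WM=-1
i=1 t=2 v=4: → [0,6); WM=1
i=2 t=2 v=7: → [0,6); WM=1
i=3 t=2 v=3: → [0,6); WM=1
i=4 t=3 v=2: → [0,6); WM=2
i=5 t=2 v=7: → [0,6); WM=2
i=6 t=6 v=4: → [6,12); WM=5
i=7 t=6 v=5: → [6,12); WM=5
i=8 t=11 v=6: → [6,12); WM=10; [0,6) fires=30
i=9 t=14 v=5: → [12,18); WM=13; [6,12) fires=15
i=10 t=10 v=3: → [6,12); WM=13
i=11 t=12 v=9: → [12,18); WM=13
i=12 t=14 v=7: → [12,18); WM=13
i=13 t=22 v=3: → [18,24); WM=21; [12,18) fires=21
i=14 t=23 v=6: → [18,24); WM=22
i=15 t=25 v=9: → [24,30); WM=24; [18,24) fires=9
i=16 t=18 v=2: DROP (t<24-3); WM=24
i=17 t=26 v=6: → [24,30); WM=25
i=18 t=20 v=4: DROP (t<25-3); WM=25
i=19 t=17 v=8: DROP (t<25-3); WM=25
i=20 t=26 v=9: → [24,30); WM=25
i=21 t=27 v=8: → [24,30); WM=26
i=22 t=28 v=5: → [24,30); WM=27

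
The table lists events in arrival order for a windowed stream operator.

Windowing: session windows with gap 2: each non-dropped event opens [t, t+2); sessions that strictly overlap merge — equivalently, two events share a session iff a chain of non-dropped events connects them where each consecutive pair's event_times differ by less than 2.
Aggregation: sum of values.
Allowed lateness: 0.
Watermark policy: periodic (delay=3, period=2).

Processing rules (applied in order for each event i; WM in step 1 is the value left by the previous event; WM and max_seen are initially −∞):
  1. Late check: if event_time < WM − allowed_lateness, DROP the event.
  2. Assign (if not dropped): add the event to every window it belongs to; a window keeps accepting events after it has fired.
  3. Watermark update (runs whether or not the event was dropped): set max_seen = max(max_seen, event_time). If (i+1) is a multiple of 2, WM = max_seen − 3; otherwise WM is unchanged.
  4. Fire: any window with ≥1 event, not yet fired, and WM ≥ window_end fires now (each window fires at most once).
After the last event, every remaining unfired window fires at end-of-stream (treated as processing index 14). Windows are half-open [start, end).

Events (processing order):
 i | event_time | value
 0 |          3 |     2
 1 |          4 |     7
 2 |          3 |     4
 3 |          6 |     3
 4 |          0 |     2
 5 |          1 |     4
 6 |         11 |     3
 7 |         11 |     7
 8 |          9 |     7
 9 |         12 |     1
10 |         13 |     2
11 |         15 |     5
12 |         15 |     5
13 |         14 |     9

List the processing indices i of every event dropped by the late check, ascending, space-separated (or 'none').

i=0 t=3 v=2: → [3,5); WM=−∞
i=1 t=4 v=7: → [3,6); WM=1
i=2 t=3 v=4: → [3,6); WM=1
i=3 t=6 v=3: → [6,8); WM=3
i=4 t=0 v=2: DROP (t<3-0); WM=3
i=5 t=1 v=4: DROP (t<3-0); WM=3
i=6 t=11 v=3: → [11,13); WM=3
i=7 t=11 v=7: → [11,13); WM=8
i=8 t=9 v=7: → [9,11); WM=8
i=9 t=12 v=1: → [11,14); WM=9
i=10 t=13 v=2: → [11,15); WM=9
i=11 t=15 v=5: → [15,17); WM=12
i=12 t=15 v=5: → [15,17); WM=12
i=13 t=14 v=9: → [11,17); WM=12

4 5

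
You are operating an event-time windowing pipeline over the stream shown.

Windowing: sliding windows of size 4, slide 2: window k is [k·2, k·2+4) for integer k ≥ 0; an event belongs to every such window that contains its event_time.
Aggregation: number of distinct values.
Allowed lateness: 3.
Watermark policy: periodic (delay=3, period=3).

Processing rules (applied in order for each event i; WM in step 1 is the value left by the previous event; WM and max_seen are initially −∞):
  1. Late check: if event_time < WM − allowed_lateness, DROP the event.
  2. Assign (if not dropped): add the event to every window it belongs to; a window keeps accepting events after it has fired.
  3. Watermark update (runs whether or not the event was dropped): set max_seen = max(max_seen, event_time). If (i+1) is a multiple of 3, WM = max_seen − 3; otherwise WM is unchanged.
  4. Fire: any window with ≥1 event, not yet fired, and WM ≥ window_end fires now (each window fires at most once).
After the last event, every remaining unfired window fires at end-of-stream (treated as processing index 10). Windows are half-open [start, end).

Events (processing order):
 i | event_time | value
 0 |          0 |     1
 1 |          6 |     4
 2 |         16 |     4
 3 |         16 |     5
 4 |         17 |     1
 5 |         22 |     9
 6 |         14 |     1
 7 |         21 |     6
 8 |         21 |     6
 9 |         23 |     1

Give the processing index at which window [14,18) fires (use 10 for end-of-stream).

5

i=0 t=0 v=1: → [0,4); WM=−∞
i=1 t=6 v=4: → [6,10),[4,8); WM=−∞
i=2 t=16 v=4: → [16,20),[14,18); WM=13; [0,4) fires=1 [4,8) fires=1 [6,10) fires=1
i=3 t=16 v=5: → [16,20),[14,18); WM=13
i=4 t=17 v=1: → [16,20),[14,18); WM=13
i=5 t=22 v=9: → [22,26),[20,24); WM=19; [14,18) fires=3
i=6 t=14 v=1: DROP (t<19-3); WM=19
i=7 t=21 v=6: → [20,24),[18,22); WM=19
i=8 t=21 v=6: → [20,24),[18,22); WM=19
i=9 t=23 v=1: → [22,26),[20,24); WM=19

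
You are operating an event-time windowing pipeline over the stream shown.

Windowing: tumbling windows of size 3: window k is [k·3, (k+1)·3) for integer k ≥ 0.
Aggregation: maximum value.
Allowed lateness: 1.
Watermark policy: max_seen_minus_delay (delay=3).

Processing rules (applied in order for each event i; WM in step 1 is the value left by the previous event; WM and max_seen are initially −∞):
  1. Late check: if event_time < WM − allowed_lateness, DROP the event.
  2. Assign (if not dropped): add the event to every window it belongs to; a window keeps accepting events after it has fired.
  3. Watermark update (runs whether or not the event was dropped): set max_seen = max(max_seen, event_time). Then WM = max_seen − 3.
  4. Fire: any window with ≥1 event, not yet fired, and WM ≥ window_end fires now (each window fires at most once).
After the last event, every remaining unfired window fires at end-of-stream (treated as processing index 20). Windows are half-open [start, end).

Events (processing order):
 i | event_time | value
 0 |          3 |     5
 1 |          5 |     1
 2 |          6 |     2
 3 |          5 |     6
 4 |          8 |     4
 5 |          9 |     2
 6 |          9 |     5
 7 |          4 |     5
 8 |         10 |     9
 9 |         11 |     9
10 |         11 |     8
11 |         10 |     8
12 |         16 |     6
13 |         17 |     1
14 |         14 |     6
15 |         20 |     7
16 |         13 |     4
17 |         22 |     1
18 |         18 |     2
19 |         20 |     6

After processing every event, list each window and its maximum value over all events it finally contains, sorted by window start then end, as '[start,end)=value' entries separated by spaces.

[3,6)=6 [6,9)=4 [9,12)=9 [12,15)=6 [15,18)=6 [18,21)=7 [21,24)=1

i=0 t=3 v=5: → [3,6); WM=0
i=1 t=5 v=1: → [3,6); WM=2
i=2 t=6 v=2: → [6,9); WM=3
i=3 t=5 v=6: → [3,6); WM=3
i=4 t=8 v=4: → [6,9); WM=5
i=5 t=9 v=2: → [9,12); WM=6; [3,6) fires=6
i=6 t=9 v=5: → [9,12); WM=6
i=7 t=4 v=5: DROP (t<6-1); WM=6
i=8 t=10 v=9: → [9,12); WM=7
i=9 t=11 v=9: → [9,12); WM=8
i=10 t=11 v=8: → [9,12); WM=8
i=11 t=10 v=8: → [9,12); WM=8
i=12 t=16 v=6: → [15,18); WM=13; [6,9) fires=4 [9,12) fires=9
i=13 t=17 v=1: → [15,18); WM=14
i=14 t=14 v=6: → [12,15); WM=14
i=15 t=20 v=7: → [18,21); WM=17; [12,15) fires=6
i=16 t=13 v=4: DROP (t<17-1); WM=17
i=17 t=22 v=1: → [21,24); WM=19; [15,18) fires=6
i=18 t=18 v=2: → [18,21); WM=19
i=19 t=20 v=6: → [18,21); WM=19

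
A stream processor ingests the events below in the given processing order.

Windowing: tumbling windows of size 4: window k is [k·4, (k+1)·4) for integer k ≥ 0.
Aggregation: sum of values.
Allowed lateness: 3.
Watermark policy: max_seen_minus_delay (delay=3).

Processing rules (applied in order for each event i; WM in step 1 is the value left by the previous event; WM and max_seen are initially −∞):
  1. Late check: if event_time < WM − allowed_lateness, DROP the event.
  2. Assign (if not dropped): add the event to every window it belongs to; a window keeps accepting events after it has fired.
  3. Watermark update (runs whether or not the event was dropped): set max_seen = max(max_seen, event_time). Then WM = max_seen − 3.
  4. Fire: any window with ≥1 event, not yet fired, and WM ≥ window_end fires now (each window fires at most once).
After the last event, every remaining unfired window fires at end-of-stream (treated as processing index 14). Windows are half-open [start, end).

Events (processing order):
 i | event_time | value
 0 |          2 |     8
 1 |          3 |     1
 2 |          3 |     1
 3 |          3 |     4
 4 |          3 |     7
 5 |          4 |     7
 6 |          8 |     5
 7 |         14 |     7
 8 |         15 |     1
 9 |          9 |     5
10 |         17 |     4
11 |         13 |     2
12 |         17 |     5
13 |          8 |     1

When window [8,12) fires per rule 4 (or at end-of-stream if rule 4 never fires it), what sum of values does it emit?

i=0 t=2 v=8: → [0,4); WM=-1
i=1 t=3 v=1: → [0,4); WM=0
i=2 t=3 v=1: → [0,4); WM=0
i=3 t=3 v=4: → [0,4); WM=0
i=4 t=3 v=7: → [0,4); WM=0
i=5 t=4 v=7: → [4,8); WM=1
i=6 t=8 v=5: → [8,12); WM=5; [0,4) fires=21
i=7 t=14 v=7: → [12,16); WM=11; [4,8) fires=7
i=8 t=15 v=1: → [12,16); WM=12; [8,12) fires=5
i=9 t=9 v=5: → [8,12); WM=12
i=10 t=17 v=4: → [16,20); WM=14
i=11 t=13 v=2: → [12,16); WM=14
i=12 t=17 v=5: → [16,20); WM=14
i=13 t=8 v=1: DROP (t<14-3); WM=14

5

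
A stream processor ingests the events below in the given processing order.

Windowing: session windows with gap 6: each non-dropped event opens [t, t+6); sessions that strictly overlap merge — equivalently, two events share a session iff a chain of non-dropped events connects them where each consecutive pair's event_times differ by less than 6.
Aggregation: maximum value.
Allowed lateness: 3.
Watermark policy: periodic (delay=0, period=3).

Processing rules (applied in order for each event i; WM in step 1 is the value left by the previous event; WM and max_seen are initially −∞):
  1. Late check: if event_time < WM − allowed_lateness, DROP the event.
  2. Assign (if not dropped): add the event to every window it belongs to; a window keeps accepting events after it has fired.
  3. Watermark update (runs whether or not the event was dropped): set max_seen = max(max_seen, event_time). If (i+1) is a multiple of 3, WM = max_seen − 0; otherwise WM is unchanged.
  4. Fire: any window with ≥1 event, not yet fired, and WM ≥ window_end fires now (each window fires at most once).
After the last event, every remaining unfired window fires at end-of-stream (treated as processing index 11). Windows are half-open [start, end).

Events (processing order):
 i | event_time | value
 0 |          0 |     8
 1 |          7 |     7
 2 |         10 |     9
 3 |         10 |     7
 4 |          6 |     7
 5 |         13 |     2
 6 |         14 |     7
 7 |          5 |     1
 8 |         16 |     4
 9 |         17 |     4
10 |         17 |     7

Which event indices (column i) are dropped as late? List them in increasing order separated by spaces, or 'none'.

i=0 t=0 v=8: → [0,6); WM=−∞
i=1 t=7 v=7: → [7,13); WM=−∞
i=2 t=10 v=9: → [7,16); WM=10
i=3 t=10 v=7: → [7,16); WM=10
i=4 t=6 v=7: DROP (t<10-3); WM=10
i=5 t=13 v=2: → [7,19); WM=13
i=6 t=14 v=7: → [7,20); WM=13
i=7 t=5 v=1: DROP (t<13-3); WM=13
i=8 t=16 v=4: → [7,22); WM=16
i=9 t=17 v=4: → [7,23); WM=16
i=10 t=17 v=7: → [7,23); WM=16

4 7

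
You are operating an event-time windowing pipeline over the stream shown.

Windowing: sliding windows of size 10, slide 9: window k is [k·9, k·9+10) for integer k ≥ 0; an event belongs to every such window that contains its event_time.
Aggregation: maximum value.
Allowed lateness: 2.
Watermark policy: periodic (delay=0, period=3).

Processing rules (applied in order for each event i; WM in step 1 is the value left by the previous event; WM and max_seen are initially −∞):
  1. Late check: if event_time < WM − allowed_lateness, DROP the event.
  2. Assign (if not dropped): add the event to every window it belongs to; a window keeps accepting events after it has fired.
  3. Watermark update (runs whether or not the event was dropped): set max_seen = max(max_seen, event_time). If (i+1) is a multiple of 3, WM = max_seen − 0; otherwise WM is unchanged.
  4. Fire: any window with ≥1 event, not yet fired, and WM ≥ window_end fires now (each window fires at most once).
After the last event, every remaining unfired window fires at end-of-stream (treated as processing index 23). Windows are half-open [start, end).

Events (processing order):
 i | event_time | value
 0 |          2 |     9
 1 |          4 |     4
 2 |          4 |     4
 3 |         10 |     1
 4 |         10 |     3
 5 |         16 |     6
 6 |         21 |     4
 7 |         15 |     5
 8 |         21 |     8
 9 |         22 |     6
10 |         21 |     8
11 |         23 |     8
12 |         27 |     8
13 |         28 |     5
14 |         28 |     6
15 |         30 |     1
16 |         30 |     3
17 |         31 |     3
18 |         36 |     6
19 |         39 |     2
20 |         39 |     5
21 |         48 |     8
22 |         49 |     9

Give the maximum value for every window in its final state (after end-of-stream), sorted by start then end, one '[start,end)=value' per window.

i=0 t=2 v=9: → [0,10); WM=−∞
i=1 t=4 v=4: → [0,10); WM=−∞
i=2 t=4 v=4: → [0,10); WM=4
i=3 t=10 v=1: → [9,19); WM=4
i=4 t=10 v=3: → [9,19); WM=4
i=5 t=16 v=6: → [9,19); WM=16; [0,10) fires=9
i=6 t=21 v=4: → [18,28); WM=16
i=7 t=15 v=5: → [9,19); WM=16
i=8 t=21 v=8: → [18,28); WM=21; [9,19) fires=6
i=9 t=22 v=6: → [18,28); WM=21
i=10 t=21 v=8: → [18,28); WM=21
i=11 t=23 v=8: → [18,28); WM=23
i=12 t=27 v=8: → [27,37),[18,28); WM=23
i=13 t=28 v=5: → [27,37); WM=23
i=14 t=28 v=6: → [27,37); WM=28; [18,28) fires=8
i=15 t=30 v=1: → [27,37); WM=28
i=16 t=30 v=3: → [27,37); WM=28
i=17 t=31 v=3: → [27,37); WM=31
i=18 t=36 v=6: → [36,46),[27,37); WM=31
i=19 t=39 v=2: → [36,46); WM=31
i=20 t=39 v=5: → [36,46); WM=39; [27,37) fires=8
i=21 t=48 v=8: → [45,55); WM=39
i=22 t=49 v=9: → [45,55); WM=39

[0,10)=9 [9,19)=6 [18,28)=8 [27,37)=8 [36,46)=6 [45,55)=9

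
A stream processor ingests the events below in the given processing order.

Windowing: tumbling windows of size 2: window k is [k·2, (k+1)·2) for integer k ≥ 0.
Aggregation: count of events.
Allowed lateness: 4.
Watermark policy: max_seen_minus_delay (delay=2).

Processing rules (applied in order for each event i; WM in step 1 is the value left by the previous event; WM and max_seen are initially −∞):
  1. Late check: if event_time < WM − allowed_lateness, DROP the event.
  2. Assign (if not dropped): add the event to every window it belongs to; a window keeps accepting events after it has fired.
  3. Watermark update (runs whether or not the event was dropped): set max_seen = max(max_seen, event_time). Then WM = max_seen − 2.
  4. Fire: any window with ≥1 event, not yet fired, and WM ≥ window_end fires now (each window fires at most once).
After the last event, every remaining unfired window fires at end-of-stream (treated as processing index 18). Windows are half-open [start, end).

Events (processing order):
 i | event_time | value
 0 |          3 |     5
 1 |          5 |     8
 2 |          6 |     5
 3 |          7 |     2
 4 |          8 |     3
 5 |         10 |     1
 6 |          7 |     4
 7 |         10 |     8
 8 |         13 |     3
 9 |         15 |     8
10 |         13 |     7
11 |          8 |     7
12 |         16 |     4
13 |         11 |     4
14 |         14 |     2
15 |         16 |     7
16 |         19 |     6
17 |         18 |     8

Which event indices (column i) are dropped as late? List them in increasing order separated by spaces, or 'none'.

11

i=0 t=3 v=5: → [2,4); WM=1
i=1 t=5 v=8: → [4,6); WM=3
i=2 t=6 v=5: → [6,8); WM=4; [2,4) fires=1
i=3 t=7 v=2: → [6,8); WM=5
i=4 t=8 v=3: → [8,10); WM=6; [4,6) fires=1
i=5 t=10 v=1: → [10,12); WM=8; [6,8) fires=2
i=6 t=7 v=4: → [6,8); WM=8
i=7 t=10 v=8: → [10,12); WM=8
i=8 t=13 v=3: → [12,14); WM=11; [8,10) fires=1
i=9 t=15 v=8: → [14,16); WM=13; [10,12) fires=2
i=10 t=13 v=7: → [12,14); WM=13
i=11 t=8 v=7: DROP (t<13-4); WM=13
i=12 t=16 v=4: → [16,18); WM=14; [12,14) fires=2
i=13 t=11 v=4: → [10,12); WM=14
i=14 t=14 v=2: → [14,16); WM=14
i=15 t=16 v=7: → [16,18); WM=14
i=16 t=19 v=6: → [18,20); WM=17; [14,16) fires=2
i=17 t=18 v=8: → [18,20); WM=17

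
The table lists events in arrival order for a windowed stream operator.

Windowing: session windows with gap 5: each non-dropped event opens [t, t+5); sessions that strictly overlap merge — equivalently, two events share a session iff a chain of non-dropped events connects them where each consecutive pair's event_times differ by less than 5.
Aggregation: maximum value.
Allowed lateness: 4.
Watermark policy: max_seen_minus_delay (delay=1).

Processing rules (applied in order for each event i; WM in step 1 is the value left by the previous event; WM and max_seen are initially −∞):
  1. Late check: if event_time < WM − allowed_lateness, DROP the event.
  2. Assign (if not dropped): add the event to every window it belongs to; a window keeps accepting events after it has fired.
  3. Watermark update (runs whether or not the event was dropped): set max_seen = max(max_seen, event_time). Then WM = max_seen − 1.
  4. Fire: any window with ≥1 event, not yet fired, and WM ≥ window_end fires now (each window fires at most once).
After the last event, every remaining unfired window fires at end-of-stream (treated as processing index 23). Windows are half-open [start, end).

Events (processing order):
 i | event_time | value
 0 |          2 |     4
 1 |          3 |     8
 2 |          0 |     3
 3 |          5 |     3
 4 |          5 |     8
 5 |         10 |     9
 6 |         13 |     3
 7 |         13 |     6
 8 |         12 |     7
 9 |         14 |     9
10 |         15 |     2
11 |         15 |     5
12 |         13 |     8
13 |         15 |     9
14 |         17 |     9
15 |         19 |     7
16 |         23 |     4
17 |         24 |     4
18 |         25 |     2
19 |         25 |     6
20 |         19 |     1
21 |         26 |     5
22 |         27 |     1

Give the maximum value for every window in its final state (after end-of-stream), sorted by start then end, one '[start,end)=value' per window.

i=0 t=2 v=4: → [2,7); WM=1
i=1 t=3 v=8: → [2,8); WM=2
i=2 t=0 v=3: → [0,8); WM=2
i=3 t=5 v=3: → [0,10); WM=4
i=4 t=5 v=8: → [0,10); WM=4
i=5 t=10 v=9: → [10,15); WM=9
i=6 t=13 v=3: → [10,18); WM=12
i=7 t=13 v=6: → [10,18); WM=12
i=8 t=12 v=7: → [10,18); WM=12
i=9 t=14 v=9: → [10,19); WM=13
i=10 t=15 v=2: → [10,20); WM=14
i=11 t=15 v=5: → [10,20); WM=14
i=12 t=13 v=8: → [10,20); WM=14
i=13 t=15 v=9: → [10,20); WM=14
i=14 t=17 v=9: → [10,22); WM=16
i=15 t=19 v=7: → [10,24); WM=18
i=16 t=23 v=4: → [10,28); WM=22
i=17 t=24 v=4: → [10,29); WM=23
i=18 t=25 v=2: → [10,30); WM=24
i=19 t=25 v=6: → [10,30); WM=24
i=20 t=19 v=1: DROP (t<24-4); WM=24
i=21 t=26 v=5: → [10,31); WM=25
i=22 t=27 v=1: → [10,32); WM=26

[0,10)=8 [10,32)=9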